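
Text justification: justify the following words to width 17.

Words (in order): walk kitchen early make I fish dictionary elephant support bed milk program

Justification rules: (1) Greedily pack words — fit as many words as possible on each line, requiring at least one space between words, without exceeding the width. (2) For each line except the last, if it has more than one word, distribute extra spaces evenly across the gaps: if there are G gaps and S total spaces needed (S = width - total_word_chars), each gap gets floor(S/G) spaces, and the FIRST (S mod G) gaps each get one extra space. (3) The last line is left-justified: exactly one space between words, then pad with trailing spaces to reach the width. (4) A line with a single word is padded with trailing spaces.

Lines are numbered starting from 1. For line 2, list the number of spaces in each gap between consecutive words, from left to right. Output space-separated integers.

Answer: 1 1 1

Derivation:
Line 1: ['walk', 'kitchen'] (min_width=12, slack=5)
Line 2: ['early', 'make', 'I', 'fish'] (min_width=17, slack=0)
Line 3: ['dictionary'] (min_width=10, slack=7)
Line 4: ['elephant', 'support'] (min_width=16, slack=1)
Line 5: ['bed', 'milk', 'program'] (min_width=16, slack=1)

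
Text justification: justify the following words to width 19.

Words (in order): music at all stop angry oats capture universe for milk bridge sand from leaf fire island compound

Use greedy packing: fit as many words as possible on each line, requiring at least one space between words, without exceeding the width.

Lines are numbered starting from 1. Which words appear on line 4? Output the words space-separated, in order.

Answer: bridge sand from

Derivation:
Line 1: ['music', 'at', 'all', 'stop'] (min_width=17, slack=2)
Line 2: ['angry', 'oats', 'capture'] (min_width=18, slack=1)
Line 3: ['universe', 'for', 'milk'] (min_width=17, slack=2)
Line 4: ['bridge', 'sand', 'from'] (min_width=16, slack=3)
Line 5: ['leaf', 'fire', 'island'] (min_width=16, slack=3)
Line 6: ['compound'] (min_width=8, slack=11)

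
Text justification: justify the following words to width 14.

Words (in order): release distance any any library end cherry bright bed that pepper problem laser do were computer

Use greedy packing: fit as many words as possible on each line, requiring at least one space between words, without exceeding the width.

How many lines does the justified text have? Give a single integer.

Line 1: ['release'] (min_width=7, slack=7)
Line 2: ['distance', 'any'] (min_width=12, slack=2)
Line 3: ['any', 'library'] (min_width=11, slack=3)
Line 4: ['end', 'cherry'] (min_width=10, slack=4)
Line 5: ['bright', 'bed'] (min_width=10, slack=4)
Line 6: ['that', 'pepper'] (min_width=11, slack=3)
Line 7: ['problem', 'laser'] (min_width=13, slack=1)
Line 8: ['do', 'were'] (min_width=7, slack=7)
Line 9: ['computer'] (min_width=8, slack=6)
Total lines: 9

Answer: 9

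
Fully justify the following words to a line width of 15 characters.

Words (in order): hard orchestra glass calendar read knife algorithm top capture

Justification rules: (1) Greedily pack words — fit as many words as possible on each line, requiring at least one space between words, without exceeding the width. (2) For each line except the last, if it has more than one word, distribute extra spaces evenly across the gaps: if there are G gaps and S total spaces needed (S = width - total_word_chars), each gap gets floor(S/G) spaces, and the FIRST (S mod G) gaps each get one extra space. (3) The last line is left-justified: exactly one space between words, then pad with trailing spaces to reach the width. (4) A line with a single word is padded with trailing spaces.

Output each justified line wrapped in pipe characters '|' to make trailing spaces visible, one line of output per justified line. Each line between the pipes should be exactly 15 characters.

Answer: |hard  orchestra|
|glass  calendar|
|read      knife|
|algorithm   top|
|capture        |

Derivation:
Line 1: ['hard', 'orchestra'] (min_width=14, slack=1)
Line 2: ['glass', 'calendar'] (min_width=14, slack=1)
Line 3: ['read', 'knife'] (min_width=10, slack=5)
Line 4: ['algorithm', 'top'] (min_width=13, slack=2)
Line 5: ['capture'] (min_width=7, slack=8)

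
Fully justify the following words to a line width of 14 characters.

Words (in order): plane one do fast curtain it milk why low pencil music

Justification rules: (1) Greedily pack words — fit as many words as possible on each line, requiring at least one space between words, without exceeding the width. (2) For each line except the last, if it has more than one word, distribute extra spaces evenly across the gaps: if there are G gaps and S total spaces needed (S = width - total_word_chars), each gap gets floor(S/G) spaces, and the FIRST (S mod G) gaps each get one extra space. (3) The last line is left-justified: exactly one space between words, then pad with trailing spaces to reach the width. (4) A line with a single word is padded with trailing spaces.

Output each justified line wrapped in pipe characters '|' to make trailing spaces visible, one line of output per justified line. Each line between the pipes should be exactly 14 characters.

Line 1: ['plane', 'one', 'do'] (min_width=12, slack=2)
Line 2: ['fast', 'curtain'] (min_width=12, slack=2)
Line 3: ['it', 'milk', 'why'] (min_width=11, slack=3)
Line 4: ['low', 'pencil'] (min_width=10, slack=4)
Line 5: ['music'] (min_width=5, slack=9)

Answer: |plane  one  do|
|fast   curtain|
|it   milk  why|
|low     pencil|
|music         |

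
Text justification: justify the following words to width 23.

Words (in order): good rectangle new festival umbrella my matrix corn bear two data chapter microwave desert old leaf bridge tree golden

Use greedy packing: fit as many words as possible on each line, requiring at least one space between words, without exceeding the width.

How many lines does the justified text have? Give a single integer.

Answer: 6

Derivation:
Line 1: ['good', 'rectangle', 'new'] (min_width=18, slack=5)
Line 2: ['festival', 'umbrella', 'my'] (min_width=20, slack=3)
Line 3: ['matrix', 'corn', 'bear', 'two'] (min_width=20, slack=3)
Line 4: ['data', 'chapter', 'microwave'] (min_width=22, slack=1)
Line 5: ['desert', 'old', 'leaf', 'bridge'] (min_width=22, slack=1)
Line 6: ['tree', 'golden'] (min_width=11, slack=12)
Total lines: 6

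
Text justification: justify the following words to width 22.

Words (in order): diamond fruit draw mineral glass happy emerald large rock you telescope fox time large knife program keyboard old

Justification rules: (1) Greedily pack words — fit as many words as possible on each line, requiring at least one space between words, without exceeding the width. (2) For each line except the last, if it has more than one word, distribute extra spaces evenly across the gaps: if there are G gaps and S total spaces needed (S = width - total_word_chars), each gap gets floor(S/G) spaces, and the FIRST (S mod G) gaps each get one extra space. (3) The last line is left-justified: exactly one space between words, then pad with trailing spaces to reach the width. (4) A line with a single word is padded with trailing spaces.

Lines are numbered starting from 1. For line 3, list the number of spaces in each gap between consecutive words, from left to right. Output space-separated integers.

Answer: 1 1 1

Derivation:
Line 1: ['diamond', 'fruit', 'draw'] (min_width=18, slack=4)
Line 2: ['mineral', 'glass', 'happy'] (min_width=19, slack=3)
Line 3: ['emerald', 'large', 'rock', 'you'] (min_width=22, slack=0)
Line 4: ['telescope', 'fox', 'time'] (min_width=18, slack=4)
Line 5: ['large', 'knife', 'program'] (min_width=19, slack=3)
Line 6: ['keyboard', 'old'] (min_width=12, slack=10)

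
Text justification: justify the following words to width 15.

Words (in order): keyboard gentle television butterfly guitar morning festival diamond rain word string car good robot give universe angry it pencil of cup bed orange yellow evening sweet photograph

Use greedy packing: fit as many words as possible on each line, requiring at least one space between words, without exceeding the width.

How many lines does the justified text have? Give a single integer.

Answer: 14

Derivation:
Line 1: ['keyboard', 'gentle'] (min_width=15, slack=0)
Line 2: ['television'] (min_width=10, slack=5)
Line 3: ['butterfly'] (min_width=9, slack=6)
Line 4: ['guitar', 'morning'] (min_width=14, slack=1)
Line 5: ['festival'] (min_width=8, slack=7)
Line 6: ['diamond', 'rain'] (min_width=12, slack=3)
Line 7: ['word', 'string', 'car'] (min_width=15, slack=0)
Line 8: ['good', 'robot', 'give'] (min_width=15, slack=0)
Line 9: ['universe', 'angry'] (min_width=14, slack=1)
Line 10: ['it', 'pencil', 'of'] (min_width=12, slack=3)
Line 11: ['cup', 'bed', 'orange'] (min_width=14, slack=1)
Line 12: ['yellow', 'evening'] (min_width=14, slack=1)
Line 13: ['sweet'] (min_width=5, slack=10)
Line 14: ['photograph'] (min_width=10, slack=5)
Total lines: 14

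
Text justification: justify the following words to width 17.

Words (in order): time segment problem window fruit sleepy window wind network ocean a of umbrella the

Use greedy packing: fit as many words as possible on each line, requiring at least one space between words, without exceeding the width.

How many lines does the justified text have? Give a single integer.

Answer: 6

Derivation:
Line 1: ['time', 'segment'] (min_width=12, slack=5)
Line 2: ['problem', 'window'] (min_width=14, slack=3)
Line 3: ['fruit', 'sleepy'] (min_width=12, slack=5)
Line 4: ['window', 'wind'] (min_width=11, slack=6)
Line 5: ['network', 'ocean', 'a'] (min_width=15, slack=2)
Line 6: ['of', 'umbrella', 'the'] (min_width=15, slack=2)
Total lines: 6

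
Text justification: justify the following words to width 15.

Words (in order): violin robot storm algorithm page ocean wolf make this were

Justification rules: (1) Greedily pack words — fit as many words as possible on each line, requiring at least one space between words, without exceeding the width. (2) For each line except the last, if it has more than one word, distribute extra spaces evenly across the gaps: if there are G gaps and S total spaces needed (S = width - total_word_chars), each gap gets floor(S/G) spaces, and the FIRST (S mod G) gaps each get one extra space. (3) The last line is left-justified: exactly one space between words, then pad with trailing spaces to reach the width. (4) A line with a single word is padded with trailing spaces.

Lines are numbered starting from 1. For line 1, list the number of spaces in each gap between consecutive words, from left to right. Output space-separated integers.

Answer: 4

Derivation:
Line 1: ['violin', 'robot'] (min_width=12, slack=3)
Line 2: ['storm', 'algorithm'] (min_width=15, slack=0)
Line 3: ['page', 'ocean', 'wolf'] (min_width=15, slack=0)
Line 4: ['make', 'this', 'were'] (min_width=14, slack=1)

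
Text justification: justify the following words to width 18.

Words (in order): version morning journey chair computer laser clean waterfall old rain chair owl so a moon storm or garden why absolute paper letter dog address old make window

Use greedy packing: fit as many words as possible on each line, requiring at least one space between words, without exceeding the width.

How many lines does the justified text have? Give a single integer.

Answer: 10

Derivation:
Line 1: ['version', 'morning'] (min_width=15, slack=3)
Line 2: ['journey', 'chair'] (min_width=13, slack=5)
Line 3: ['computer', 'laser'] (min_width=14, slack=4)
Line 4: ['clean', 'waterfall'] (min_width=15, slack=3)
Line 5: ['old', 'rain', 'chair', 'owl'] (min_width=18, slack=0)
Line 6: ['so', 'a', 'moon', 'storm', 'or'] (min_width=18, slack=0)
Line 7: ['garden', 'why'] (min_width=10, slack=8)
Line 8: ['absolute', 'paper'] (min_width=14, slack=4)
Line 9: ['letter', 'dog', 'address'] (min_width=18, slack=0)
Line 10: ['old', 'make', 'window'] (min_width=15, slack=3)
Total lines: 10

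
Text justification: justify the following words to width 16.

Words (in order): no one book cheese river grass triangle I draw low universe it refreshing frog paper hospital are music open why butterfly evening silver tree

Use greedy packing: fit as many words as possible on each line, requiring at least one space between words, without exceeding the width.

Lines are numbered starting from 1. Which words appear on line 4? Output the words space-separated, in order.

Answer: draw low

Derivation:
Line 1: ['no', 'one', 'book'] (min_width=11, slack=5)
Line 2: ['cheese', 'river'] (min_width=12, slack=4)
Line 3: ['grass', 'triangle', 'I'] (min_width=16, slack=0)
Line 4: ['draw', 'low'] (min_width=8, slack=8)
Line 5: ['universe', 'it'] (min_width=11, slack=5)
Line 6: ['refreshing', 'frog'] (min_width=15, slack=1)
Line 7: ['paper', 'hospital'] (min_width=14, slack=2)
Line 8: ['are', 'music', 'open'] (min_width=14, slack=2)
Line 9: ['why', 'butterfly'] (min_width=13, slack=3)
Line 10: ['evening', 'silver'] (min_width=14, slack=2)
Line 11: ['tree'] (min_width=4, slack=12)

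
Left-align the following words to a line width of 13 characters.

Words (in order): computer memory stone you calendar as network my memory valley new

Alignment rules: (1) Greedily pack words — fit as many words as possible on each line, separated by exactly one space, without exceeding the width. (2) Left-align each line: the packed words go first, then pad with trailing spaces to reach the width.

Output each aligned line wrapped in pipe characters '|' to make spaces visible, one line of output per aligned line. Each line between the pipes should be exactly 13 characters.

Answer: |computer     |
|memory stone |
|you calendar |
|as network my|
|memory valley|
|new          |

Derivation:
Line 1: ['computer'] (min_width=8, slack=5)
Line 2: ['memory', 'stone'] (min_width=12, slack=1)
Line 3: ['you', 'calendar'] (min_width=12, slack=1)
Line 4: ['as', 'network', 'my'] (min_width=13, slack=0)
Line 5: ['memory', 'valley'] (min_width=13, slack=0)
Line 6: ['new'] (min_width=3, slack=10)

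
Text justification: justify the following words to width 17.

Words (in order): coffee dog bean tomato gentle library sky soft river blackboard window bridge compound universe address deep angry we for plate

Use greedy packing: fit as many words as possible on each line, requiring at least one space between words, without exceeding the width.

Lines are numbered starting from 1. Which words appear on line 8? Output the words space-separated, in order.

Line 1: ['coffee', 'dog', 'bean'] (min_width=15, slack=2)
Line 2: ['tomato', 'gentle'] (min_width=13, slack=4)
Line 3: ['library', 'sky', 'soft'] (min_width=16, slack=1)
Line 4: ['river', 'blackboard'] (min_width=16, slack=1)
Line 5: ['window', 'bridge'] (min_width=13, slack=4)
Line 6: ['compound', 'universe'] (min_width=17, slack=0)
Line 7: ['address', 'deep'] (min_width=12, slack=5)
Line 8: ['angry', 'we', 'for'] (min_width=12, slack=5)
Line 9: ['plate'] (min_width=5, slack=12)

Answer: angry we for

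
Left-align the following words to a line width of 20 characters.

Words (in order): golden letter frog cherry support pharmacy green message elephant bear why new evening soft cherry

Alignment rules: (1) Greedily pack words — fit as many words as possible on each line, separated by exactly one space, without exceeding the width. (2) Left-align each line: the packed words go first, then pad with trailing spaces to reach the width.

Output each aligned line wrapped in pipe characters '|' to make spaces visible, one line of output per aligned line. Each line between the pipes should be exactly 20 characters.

Line 1: ['golden', 'letter', 'frog'] (min_width=18, slack=2)
Line 2: ['cherry', 'support'] (min_width=14, slack=6)
Line 3: ['pharmacy', 'green'] (min_width=14, slack=6)
Line 4: ['message', 'elephant'] (min_width=16, slack=4)
Line 5: ['bear', 'why', 'new', 'evening'] (min_width=20, slack=0)
Line 6: ['soft', 'cherry'] (min_width=11, slack=9)

Answer: |golden letter frog  |
|cherry support      |
|pharmacy green      |
|message elephant    |
|bear why new evening|
|soft cherry         |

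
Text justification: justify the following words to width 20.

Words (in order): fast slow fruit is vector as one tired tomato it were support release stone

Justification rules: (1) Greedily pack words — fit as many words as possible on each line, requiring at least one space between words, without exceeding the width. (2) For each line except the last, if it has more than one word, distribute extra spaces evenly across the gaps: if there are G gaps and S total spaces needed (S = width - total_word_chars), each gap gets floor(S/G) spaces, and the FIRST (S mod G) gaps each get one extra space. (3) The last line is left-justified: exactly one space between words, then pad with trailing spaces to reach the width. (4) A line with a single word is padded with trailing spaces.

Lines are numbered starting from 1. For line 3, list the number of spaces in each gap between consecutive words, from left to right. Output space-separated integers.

Line 1: ['fast', 'slow', 'fruit', 'is'] (min_width=18, slack=2)
Line 2: ['vector', 'as', 'one', 'tired'] (min_width=19, slack=1)
Line 3: ['tomato', 'it', 'were'] (min_width=14, slack=6)
Line 4: ['support', 'release'] (min_width=15, slack=5)
Line 5: ['stone'] (min_width=5, slack=15)

Answer: 4 4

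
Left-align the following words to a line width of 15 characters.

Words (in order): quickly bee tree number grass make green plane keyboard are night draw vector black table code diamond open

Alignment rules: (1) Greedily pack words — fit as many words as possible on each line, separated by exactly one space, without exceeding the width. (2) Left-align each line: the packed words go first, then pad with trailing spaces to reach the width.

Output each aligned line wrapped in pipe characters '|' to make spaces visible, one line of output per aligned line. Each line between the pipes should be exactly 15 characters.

Answer: |quickly bee    |
|tree number    |
|grass make     |
|green plane    |
|keyboard are   |
|night draw     |
|vector black   |
|table code     |
|diamond open   |

Derivation:
Line 1: ['quickly', 'bee'] (min_width=11, slack=4)
Line 2: ['tree', 'number'] (min_width=11, slack=4)
Line 3: ['grass', 'make'] (min_width=10, slack=5)
Line 4: ['green', 'plane'] (min_width=11, slack=4)
Line 5: ['keyboard', 'are'] (min_width=12, slack=3)
Line 6: ['night', 'draw'] (min_width=10, slack=5)
Line 7: ['vector', 'black'] (min_width=12, slack=3)
Line 8: ['table', 'code'] (min_width=10, slack=5)
Line 9: ['diamond', 'open'] (min_width=12, slack=3)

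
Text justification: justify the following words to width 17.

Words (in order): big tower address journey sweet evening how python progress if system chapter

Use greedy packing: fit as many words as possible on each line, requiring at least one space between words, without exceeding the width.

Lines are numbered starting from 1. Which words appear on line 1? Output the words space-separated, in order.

Answer: big tower address

Derivation:
Line 1: ['big', 'tower', 'address'] (min_width=17, slack=0)
Line 2: ['journey', 'sweet'] (min_width=13, slack=4)
Line 3: ['evening', 'how'] (min_width=11, slack=6)
Line 4: ['python', 'progress'] (min_width=15, slack=2)
Line 5: ['if', 'system', 'chapter'] (min_width=17, slack=0)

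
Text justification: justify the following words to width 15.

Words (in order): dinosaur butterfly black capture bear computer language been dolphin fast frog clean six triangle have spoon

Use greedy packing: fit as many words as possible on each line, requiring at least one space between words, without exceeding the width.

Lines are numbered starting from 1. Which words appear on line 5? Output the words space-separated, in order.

Line 1: ['dinosaur'] (min_width=8, slack=7)
Line 2: ['butterfly', 'black'] (min_width=15, slack=0)
Line 3: ['capture', 'bear'] (min_width=12, slack=3)
Line 4: ['computer'] (min_width=8, slack=7)
Line 5: ['language', 'been'] (min_width=13, slack=2)
Line 6: ['dolphin', 'fast'] (min_width=12, slack=3)
Line 7: ['frog', 'clean', 'six'] (min_width=14, slack=1)
Line 8: ['triangle', 'have'] (min_width=13, slack=2)
Line 9: ['spoon'] (min_width=5, slack=10)

Answer: language been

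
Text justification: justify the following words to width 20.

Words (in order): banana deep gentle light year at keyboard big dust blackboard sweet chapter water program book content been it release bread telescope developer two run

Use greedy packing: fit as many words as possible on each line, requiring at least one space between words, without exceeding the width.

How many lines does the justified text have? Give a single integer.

Line 1: ['banana', 'deep', 'gentle'] (min_width=18, slack=2)
Line 2: ['light', 'year', 'at'] (min_width=13, slack=7)
Line 3: ['keyboard', 'big', 'dust'] (min_width=17, slack=3)
Line 4: ['blackboard', 'sweet'] (min_width=16, slack=4)
Line 5: ['chapter', 'water'] (min_width=13, slack=7)
Line 6: ['program', 'book', 'content'] (min_width=20, slack=0)
Line 7: ['been', 'it', 'release'] (min_width=15, slack=5)
Line 8: ['bread', 'telescope'] (min_width=15, slack=5)
Line 9: ['developer', 'two', 'run'] (min_width=17, slack=3)
Total lines: 9

Answer: 9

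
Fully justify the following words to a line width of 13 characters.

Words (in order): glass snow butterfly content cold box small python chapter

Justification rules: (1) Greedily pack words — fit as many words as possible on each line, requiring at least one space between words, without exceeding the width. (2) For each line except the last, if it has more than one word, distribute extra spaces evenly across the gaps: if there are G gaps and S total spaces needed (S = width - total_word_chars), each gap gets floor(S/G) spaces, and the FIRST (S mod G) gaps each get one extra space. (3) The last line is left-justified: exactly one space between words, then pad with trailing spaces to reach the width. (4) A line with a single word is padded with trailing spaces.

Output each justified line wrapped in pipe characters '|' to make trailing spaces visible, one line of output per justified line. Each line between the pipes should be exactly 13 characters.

Line 1: ['glass', 'snow'] (min_width=10, slack=3)
Line 2: ['butterfly'] (min_width=9, slack=4)
Line 3: ['content', 'cold'] (min_width=12, slack=1)
Line 4: ['box', 'small'] (min_width=9, slack=4)
Line 5: ['python'] (min_width=6, slack=7)
Line 6: ['chapter'] (min_width=7, slack=6)

Answer: |glass    snow|
|butterfly    |
|content  cold|
|box     small|
|python       |
|chapter      |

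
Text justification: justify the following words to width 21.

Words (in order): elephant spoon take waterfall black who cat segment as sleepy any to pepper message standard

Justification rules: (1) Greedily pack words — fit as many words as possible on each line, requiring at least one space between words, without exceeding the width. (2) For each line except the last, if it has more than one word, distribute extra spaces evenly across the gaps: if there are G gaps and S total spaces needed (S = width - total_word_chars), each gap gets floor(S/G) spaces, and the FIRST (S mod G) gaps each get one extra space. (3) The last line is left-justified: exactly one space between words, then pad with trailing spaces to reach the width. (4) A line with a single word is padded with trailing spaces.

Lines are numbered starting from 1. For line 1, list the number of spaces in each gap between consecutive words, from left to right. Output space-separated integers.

Answer: 2 2

Derivation:
Line 1: ['elephant', 'spoon', 'take'] (min_width=19, slack=2)
Line 2: ['waterfall', 'black', 'who'] (min_width=19, slack=2)
Line 3: ['cat', 'segment', 'as', 'sleepy'] (min_width=21, slack=0)
Line 4: ['any', 'to', 'pepper', 'message'] (min_width=21, slack=0)
Line 5: ['standard'] (min_width=8, slack=13)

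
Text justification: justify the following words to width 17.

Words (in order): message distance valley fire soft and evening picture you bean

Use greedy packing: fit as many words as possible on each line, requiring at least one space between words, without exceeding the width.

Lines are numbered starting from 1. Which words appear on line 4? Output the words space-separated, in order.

Answer: picture you bean

Derivation:
Line 1: ['message', 'distance'] (min_width=16, slack=1)
Line 2: ['valley', 'fire', 'soft'] (min_width=16, slack=1)
Line 3: ['and', 'evening'] (min_width=11, slack=6)
Line 4: ['picture', 'you', 'bean'] (min_width=16, slack=1)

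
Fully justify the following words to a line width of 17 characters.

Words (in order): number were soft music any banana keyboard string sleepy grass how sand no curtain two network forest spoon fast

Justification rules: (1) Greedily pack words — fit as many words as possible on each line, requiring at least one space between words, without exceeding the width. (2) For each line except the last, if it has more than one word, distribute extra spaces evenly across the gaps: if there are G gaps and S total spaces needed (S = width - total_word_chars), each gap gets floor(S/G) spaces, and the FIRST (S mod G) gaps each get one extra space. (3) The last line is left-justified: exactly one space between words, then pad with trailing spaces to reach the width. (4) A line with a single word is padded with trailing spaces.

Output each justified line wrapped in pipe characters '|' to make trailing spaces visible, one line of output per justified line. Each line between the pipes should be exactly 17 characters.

Line 1: ['number', 'were', 'soft'] (min_width=16, slack=1)
Line 2: ['music', 'any', 'banana'] (min_width=16, slack=1)
Line 3: ['keyboard', 'string'] (min_width=15, slack=2)
Line 4: ['sleepy', 'grass', 'how'] (min_width=16, slack=1)
Line 5: ['sand', 'no', 'curtain'] (min_width=15, slack=2)
Line 6: ['two', 'network'] (min_width=11, slack=6)
Line 7: ['forest', 'spoon', 'fast'] (min_width=17, slack=0)

Answer: |number  were soft|
|music  any banana|
|keyboard   string|
|sleepy  grass how|
|sand  no  curtain|
|two       network|
|forest spoon fast|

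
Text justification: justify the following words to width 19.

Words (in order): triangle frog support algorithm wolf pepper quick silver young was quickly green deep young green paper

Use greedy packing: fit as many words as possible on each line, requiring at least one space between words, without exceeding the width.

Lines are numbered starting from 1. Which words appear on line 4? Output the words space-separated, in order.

Line 1: ['triangle', 'frog'] (min_width=13, slack=6)
Line 2: ['support', 'algorithm'] (min_width=17, slack=2)
Line 3: ['wolf', 'pepper', 'quick'] (min_width=17, slack=2)
Line 4: ['silver', 'young', 'was'] (min_width=16, slack=3)
Line 5: ['quickly', 'green', 'deep'] (min_width=18, slack=1)
Line 6: ['young', 'green', 'paper'] (min_width=17, slack=2)

Answer: silver young was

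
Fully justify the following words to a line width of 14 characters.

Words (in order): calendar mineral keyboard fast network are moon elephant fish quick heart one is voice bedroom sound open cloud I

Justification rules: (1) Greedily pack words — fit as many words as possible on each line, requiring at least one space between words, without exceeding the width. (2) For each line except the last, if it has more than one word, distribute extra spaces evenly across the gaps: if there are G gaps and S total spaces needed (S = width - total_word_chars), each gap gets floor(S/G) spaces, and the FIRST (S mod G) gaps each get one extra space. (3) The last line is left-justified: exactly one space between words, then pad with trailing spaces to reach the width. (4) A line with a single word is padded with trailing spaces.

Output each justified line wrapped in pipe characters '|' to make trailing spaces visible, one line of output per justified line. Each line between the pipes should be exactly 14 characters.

Line 1: ['calendar'] (min_width=8, slack=6)
Line 2: ['mineral'] (min_width=7, slack=7)
Line 3: ['keyboard', 'fast'] (min_width=13, slack=1)
Line 4: ['network', 'are'] (min_width=11, slack=3)
Line 5: ['moon', 'elephant'] (min_width=13, slack=1)
Line 6: ['fish', 'quick'] (min_width=10, slack=4)
Line 7: ['heart', 'one', 'is'] (min_width=12, slack=2)
Line 8: ['voice', 'bedroom'] (min_width=13, slack=1)
Line 9: ['sound', 'open'] (min_width=10, slack=4)
Line 10: ['cloud', 'I'] (min_width=7, slack=7)

Answer: |calendar      |
|mineral       |
|keyboard  fast|
|network    are|
|moon  elephant|
|fish     quick|
|heart  one  is|
|voice  bedroom|
|sound     open|
|cloud I       |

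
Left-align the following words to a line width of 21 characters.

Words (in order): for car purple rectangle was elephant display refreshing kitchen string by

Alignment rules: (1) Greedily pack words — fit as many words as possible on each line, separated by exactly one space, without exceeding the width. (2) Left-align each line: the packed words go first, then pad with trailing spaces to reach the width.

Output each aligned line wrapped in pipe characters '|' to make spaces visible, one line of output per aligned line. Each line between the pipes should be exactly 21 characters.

Answer: |for car purple       |
|rectangle was        |
|elephant display     |
|refreshing kitchen   |
|string by            |

Derivation:
Line 1: ['for', 'car', 'purple'] (min_width=14, slack=7)
Line 2: ['rectangle', 'was'] (min_width=13, slack=8)
Line 3: ['elephant', 'display'] (min_width=16, slack=5)
Line 4: ['refreshing', 'kitchen'] (min_width=18, slack=3)
Line 5: ['string', 'by'] (min_width=9, slack=12)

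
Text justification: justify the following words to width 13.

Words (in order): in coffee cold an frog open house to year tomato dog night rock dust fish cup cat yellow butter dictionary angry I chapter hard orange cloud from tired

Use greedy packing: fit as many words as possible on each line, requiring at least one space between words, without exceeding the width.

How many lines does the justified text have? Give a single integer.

Line 1: ['in', 'coffee'] (min_width=9, slack=4)
Line 2: ['cold', 'an', 'frog'] (min_width=12, slack=1)
Line 3: ['open', 'house', 'to'] (min_width=13, slack=0)
Line 4: ['year', 'tomato'] (min_width=11, slack=2)
Line 5: ['dog', 'night'] (min_width=9, slack=4)
Line 6: ['rock', 'dust'] (min_width=9, slack=4)
Line 7: ['fish', 'cup', 'cat'] (min_width=12, slack=1)
Line 8: ['yellow', 'butter'] (min_width=13, slack=0)
Line 9: ['dictionary'] (min_width=10, slack=3)
Line 10: ['angry', 'I'] (min_width=7, slack=6)
Line 11: ['chapter', 'hard'] (min_width=12, slack=1)
Line 12: ['orange', 'cloud'] (min_width=12, slack=1)
Line 13: ['from', 'tired'] (min_width=10, slack=3)
Total lines: 13

Answer: 13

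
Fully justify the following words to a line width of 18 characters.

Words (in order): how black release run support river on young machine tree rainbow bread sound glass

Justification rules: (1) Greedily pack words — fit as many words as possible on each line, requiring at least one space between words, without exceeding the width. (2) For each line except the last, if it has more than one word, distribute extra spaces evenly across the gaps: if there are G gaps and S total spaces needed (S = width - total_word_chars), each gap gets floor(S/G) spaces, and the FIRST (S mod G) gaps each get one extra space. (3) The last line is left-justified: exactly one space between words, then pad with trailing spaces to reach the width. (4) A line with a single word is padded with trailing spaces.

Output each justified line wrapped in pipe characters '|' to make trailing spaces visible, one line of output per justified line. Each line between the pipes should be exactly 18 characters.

Line 1: ['how', 'black', 'release'] (min_width=17, slack=1)
Line 2: ['run', 'support', 'river'] (min_width=17, slack=1)
Line 3: ['on', 'young', 'machine'] (min_width=16, slack=2)
Line 4: ['tree', 'rainbow', 'bread'] (min_width=18, slack=0)
Line 5: ['sound', 'glass'] (min_width=11, slack=7)

Answer: |how  black release|
|run  support river|
|on  young  machine|
|tree rainbow bread|
|sound glass       |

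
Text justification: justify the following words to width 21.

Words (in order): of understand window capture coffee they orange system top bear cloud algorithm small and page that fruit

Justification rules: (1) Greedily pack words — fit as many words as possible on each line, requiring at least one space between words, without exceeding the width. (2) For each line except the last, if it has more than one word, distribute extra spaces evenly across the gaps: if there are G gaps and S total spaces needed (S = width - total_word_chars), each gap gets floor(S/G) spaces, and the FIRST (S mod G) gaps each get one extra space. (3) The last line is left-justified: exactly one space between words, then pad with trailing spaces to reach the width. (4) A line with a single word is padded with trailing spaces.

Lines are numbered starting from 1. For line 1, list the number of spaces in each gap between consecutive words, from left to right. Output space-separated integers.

Answer: 2 1

Derivation:
Line 1: ['of', 'understand', 'window'] (min_width=20, slack=1)
Line 2: ['capture', 'coffee', 'they'] (min_width=19, slack=2)
Line 3: ['orange', 'system', 'top'] (min_width=17, slack=4)
Line 4: ['bear', 'cloud', 'algorithm'] (min_width=20, slack=1)
Line 5: ['small', 'and', 'page', 'that'] (min_width=19, slack=2)
Line 6: ['fruit'] (min_width=5, slack=16)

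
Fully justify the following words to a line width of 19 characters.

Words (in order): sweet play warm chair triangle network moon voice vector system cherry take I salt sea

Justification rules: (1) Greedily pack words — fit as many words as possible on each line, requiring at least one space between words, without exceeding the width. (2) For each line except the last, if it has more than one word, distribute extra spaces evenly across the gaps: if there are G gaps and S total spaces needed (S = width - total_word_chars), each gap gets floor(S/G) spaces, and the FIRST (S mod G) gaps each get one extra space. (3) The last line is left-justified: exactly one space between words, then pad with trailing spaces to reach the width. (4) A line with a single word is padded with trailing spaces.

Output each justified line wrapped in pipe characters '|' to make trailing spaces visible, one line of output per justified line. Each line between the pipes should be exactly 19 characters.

Line 1: ['sweet', 'play', 'warm'] (min_width=15, slack=4)
Line 2: ['chair', 'triangle'] (min_width=14, slack=5)
Line 3: ['network', 'moon', 'voice'] (min_width=18, slack=1)
Line 4: ['vector', 'system'] (min_width=13, slack=6)
Line 5: ['cherry', 'take', 'I', 'salt'] (min_width=18, slack=1)
Line 6: ['sea'] (min_width=3, slack=16)

Answer: |sweet   play   warm|
|chair      triangle|
|network  moon voice|
|vector       system|
|cherry  take I salt|
|sea                |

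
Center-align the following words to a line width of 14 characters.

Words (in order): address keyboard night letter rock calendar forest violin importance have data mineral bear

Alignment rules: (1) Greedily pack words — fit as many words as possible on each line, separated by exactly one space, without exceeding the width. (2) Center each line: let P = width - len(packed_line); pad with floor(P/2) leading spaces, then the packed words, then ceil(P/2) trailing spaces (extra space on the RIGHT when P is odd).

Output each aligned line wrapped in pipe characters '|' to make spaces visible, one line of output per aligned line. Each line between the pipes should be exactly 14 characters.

Line 1: ['address'] (min_width=7, slack=7)
Line 2: ['keyboard', 'night'] (min_width=14, slack=0)
Line 3: ['letter', 'rock'] (min_width=11, slack=3)
Line 4: ['calendar'] (min_width=8, slack=6)
Line 5: ['forest', 'violin'] (min_width=13, slack=1)
Line 6: ['importance'] (min_width=10, slack=4)
Line 7: ['have', 'data'] (min_width=9, slack=5)
Line 8: ['mineral', 'bear'] (min_width=12, slack=2)

Answer: |   address    |
|keyboard night|
| letter rock  |
|   calendar   |
|forest violin |
|  importance  |
|  have data   |
| mineral bear |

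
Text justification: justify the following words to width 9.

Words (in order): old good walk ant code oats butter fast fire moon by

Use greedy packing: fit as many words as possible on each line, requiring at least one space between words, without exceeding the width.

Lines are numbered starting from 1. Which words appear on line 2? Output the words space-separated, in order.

Answer: walk ant

Derivation:
Line 1: ['old', 'good'] (min_width=8, slack=1)
Line 2: ['walk', 'ant'] (min_width=8, slack=1)
Line 3: ['code', 'oats'] (min_width=9, slack=0)
Line 4: ['butter'] (min_width=6, slack=3)
Line 5: ['fast', 'fire'] (min_width=9, slack=0)
Line 6: ['moon', 'by'] (min_width=7, slack=2)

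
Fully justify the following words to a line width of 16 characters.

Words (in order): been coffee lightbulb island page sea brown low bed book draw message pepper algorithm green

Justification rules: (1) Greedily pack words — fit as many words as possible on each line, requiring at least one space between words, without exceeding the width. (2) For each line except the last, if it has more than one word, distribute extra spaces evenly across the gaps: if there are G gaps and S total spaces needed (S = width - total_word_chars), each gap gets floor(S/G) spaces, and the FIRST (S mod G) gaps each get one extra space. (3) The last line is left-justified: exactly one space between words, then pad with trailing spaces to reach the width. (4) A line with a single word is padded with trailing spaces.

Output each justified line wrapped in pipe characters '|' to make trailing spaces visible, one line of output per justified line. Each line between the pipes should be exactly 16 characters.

Answer: |been      coffee|
|lightbulb island|
|page  sea  brown|
|low   bed   book|
|draw     message|
|pepper algorithm|
|green           |

Derivation:
Line 1: ['been', 'coffee'] (min_width=11, slack=5)
Line 2: ['lightbulb', 'island'] (min_width=16, slack=0)
Line 3: ['page', 'sea', 'brown'] (min_width=14, slack=2)
Line 4: ['low', 'bed', 'book'] (min_width=12, slack=4)
Line 5: ['draw', 'message'] (min_width=12, slack=4)
Line 6: ['pepper', 'algorithm'] (min_width=16, slack=0)
Line 7: ['green'] (min_width=5, slack=11)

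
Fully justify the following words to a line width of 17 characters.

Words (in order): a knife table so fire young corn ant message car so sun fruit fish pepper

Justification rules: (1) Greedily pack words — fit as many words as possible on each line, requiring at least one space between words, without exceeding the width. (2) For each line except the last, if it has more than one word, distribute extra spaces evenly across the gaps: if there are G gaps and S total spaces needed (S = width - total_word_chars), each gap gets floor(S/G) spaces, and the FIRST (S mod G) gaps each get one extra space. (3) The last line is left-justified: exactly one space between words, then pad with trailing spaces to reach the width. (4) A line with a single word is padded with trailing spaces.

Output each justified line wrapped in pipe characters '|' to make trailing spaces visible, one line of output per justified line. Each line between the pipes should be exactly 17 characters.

Answer: |a  knife table so|
|fire  young  corn|
|ant  message  car|
|so sun fruit fish|
|pepper           |

Derivation:
Line 1: ['a', 'knife', 'table', 'so'] (min_width=16, slack=1)
Line 2: ['fire', 'young', 'corn'] (min_width=15, slack=2)
Line 3: ['ant', 'message', 'car'] (min_width=15, slack=2)
Line 4: ['so', 'sun', 'fruit', 'fish'] (min_width=17, slack=0)
Line 5: ['pepper'] (min_width=6, slack=11)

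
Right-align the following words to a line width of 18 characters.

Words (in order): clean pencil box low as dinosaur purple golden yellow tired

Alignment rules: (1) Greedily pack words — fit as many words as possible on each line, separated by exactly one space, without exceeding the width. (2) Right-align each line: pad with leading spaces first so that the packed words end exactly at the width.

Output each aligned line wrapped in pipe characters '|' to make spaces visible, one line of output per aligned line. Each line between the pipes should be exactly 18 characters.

Answer: |  clean pencil box|
|   low as dinosaur|
|     purple golden|
|      yellow tired|

Derivation:
Line 1: ['clean', 'pencil', 'box'] (min_width=16, slack=2)
Line 2: ['low', 'as', 'dinosaur'] (min_width=15, slack=3)
Line 3: ['purple', 'golden'] (min_width=13, slack=5)
Line 4: ['yellow', 'tired'] (min_width=12, slack=6)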